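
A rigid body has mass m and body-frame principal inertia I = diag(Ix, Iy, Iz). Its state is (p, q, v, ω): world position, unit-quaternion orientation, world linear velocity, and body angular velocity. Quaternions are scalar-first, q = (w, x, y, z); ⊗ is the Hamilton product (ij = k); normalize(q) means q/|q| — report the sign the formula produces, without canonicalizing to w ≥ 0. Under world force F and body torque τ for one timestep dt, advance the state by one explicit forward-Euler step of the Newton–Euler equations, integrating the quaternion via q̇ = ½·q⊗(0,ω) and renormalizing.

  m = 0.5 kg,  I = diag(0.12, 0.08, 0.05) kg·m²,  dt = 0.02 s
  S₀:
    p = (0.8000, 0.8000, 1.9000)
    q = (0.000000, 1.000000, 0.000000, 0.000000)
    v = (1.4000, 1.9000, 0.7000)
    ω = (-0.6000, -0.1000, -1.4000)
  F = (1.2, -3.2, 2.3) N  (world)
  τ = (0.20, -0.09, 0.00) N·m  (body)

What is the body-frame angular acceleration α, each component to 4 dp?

α = (1.7017, -1.8600, 0.0480)

gyro term ω×Iω = (-0.0042, 0.0588, -0.0024)
(τ − ω×Iω)/I = (1.7017, -1.8600, 0.0480)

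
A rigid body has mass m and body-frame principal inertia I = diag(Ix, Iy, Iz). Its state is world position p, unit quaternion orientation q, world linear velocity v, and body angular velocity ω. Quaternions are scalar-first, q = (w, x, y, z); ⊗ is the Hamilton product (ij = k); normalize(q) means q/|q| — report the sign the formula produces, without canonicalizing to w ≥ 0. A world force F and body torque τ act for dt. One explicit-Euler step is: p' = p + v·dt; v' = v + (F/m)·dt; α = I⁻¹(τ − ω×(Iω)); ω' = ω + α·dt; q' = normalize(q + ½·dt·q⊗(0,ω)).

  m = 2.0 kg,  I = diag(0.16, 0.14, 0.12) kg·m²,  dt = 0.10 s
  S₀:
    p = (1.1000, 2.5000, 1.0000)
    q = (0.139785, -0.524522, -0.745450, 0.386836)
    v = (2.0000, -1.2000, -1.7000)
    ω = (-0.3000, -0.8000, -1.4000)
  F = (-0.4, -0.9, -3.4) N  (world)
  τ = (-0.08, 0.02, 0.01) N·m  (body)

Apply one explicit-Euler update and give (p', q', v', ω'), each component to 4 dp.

p' = (1.3000, 2.3800, 0.8300)
q' = (0.1287, -0.4574, -0.7909, 0.3856)
v' = (1.9800, -1.2450, -1.8700)
ω' = (-0.3360, -0.7977, -1.3877)

a = (-0.2000, -0.4500, -1.7000)
p' = p + v·dt = (1.3000, 2.3800, 0.8300)
v' = v + a·dt = (1.9800, -1.2450, -1.8700)
ω×(Iω) gyroscopic = (-0.0224, 0.0168, -0.0048)
α = I⁻¹(τ − ω×Iω) = (-0.3600, 0.0229, 0.1233)
ω' = ω + α·dt = (-0.3360, -0.7977, -1.3877)
2q̇ = q⊗(0,ω) = (-0.2121462, 1.3111633, -0.9622096, 0.0002836)
updated quaternion q' = (0.1287, -0.4574, -0.7909, 0.3856)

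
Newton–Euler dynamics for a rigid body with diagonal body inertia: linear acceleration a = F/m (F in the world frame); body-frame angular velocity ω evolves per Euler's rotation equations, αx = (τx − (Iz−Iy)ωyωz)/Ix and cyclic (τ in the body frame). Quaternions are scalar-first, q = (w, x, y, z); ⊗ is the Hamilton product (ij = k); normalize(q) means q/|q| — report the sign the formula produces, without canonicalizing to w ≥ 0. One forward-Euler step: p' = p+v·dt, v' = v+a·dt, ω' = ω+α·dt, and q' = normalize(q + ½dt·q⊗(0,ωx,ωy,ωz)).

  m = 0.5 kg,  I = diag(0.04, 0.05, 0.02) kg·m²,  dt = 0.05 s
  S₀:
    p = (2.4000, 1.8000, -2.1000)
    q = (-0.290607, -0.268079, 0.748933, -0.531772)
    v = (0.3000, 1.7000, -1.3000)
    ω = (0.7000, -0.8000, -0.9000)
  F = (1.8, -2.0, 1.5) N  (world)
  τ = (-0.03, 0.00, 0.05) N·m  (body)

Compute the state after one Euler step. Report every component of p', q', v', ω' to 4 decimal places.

ω×(Iω) gyroscopic = (-0.0216, -0.0126, -0.0056)
angular accel α = (-0.2100, 0.2520, 2.7800)
ω' = ω + α·dt = (0.6895, -0.7874, -0.7610)
q⊗(0,ω) = (0.3082069, -1.3028822, -0.3810259, -0.0482436)
q' = normalize(q + ½dt·q⊗(0,ω)) = (-0.2827, -0.3005, 0.7390, -0.5327)
p + v·dt = (2.4150, 1.8850, -2.1650)
new velocity v' = (0.4800, 1.5000, -1.1500)

p' = (2.4150, 1.8850, -2.1650)
q' = (-0.2827, -0.3005, 0.7390, -0.5327)
v' = (0.4800, 1.5000, -1.1500)
ω' = (0.6895, -0.7874, -0.7610)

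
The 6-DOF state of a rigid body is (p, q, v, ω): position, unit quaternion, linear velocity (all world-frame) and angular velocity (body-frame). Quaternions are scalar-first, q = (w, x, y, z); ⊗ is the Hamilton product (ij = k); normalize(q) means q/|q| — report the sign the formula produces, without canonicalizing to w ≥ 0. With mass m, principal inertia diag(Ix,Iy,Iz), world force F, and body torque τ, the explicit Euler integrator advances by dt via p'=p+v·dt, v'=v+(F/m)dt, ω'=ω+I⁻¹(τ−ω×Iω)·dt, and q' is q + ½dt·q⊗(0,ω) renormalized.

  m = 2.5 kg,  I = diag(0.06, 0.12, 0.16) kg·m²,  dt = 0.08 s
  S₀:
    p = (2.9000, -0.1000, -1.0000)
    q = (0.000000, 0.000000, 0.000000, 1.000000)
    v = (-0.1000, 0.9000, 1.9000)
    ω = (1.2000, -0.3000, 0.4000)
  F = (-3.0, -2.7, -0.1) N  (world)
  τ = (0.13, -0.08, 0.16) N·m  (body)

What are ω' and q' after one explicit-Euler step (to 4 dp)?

ω' = (1.3797, -0.3213, 0.4908)
q' = (-0.0160, 0.0120, 0.0479, 0.9987)

(τ − ω×Iω)/I = (2.2467, -0.2667, 1.1350)
new body rate ω' = (1.3797, -0.3213, 0.4908)
Hamilton product q⊗(0,ω) = (-0.4000000, 0.3000000, 1.2000000, 0.0000000)
updated quaternion q' = (-0.0160, 0.0120, 0.0479, 0.9987)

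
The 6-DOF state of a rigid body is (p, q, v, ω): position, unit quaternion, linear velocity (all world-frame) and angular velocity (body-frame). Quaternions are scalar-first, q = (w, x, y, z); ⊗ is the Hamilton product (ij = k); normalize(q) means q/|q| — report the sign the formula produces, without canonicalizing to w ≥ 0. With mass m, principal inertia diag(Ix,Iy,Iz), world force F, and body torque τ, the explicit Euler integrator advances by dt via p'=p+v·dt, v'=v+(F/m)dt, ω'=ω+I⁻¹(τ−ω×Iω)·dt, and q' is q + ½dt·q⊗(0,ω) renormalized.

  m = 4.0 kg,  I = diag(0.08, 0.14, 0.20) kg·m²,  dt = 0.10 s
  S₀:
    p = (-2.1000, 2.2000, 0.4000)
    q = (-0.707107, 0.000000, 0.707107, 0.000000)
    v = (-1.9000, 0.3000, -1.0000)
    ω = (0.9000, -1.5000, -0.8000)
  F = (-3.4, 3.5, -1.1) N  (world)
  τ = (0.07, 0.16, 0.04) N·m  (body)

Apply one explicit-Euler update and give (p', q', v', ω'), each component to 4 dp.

a = F/m = (-0.8500, 0.8750, -0.2750)
p' = p + v·dt = (-2.2900, 2.2300, 0.3000)
v' = v + a·dt = (-1.9850, 0.3875, -1.0275)
precession coupling ω×(Iω) = (0.0720, 0.0864, -0.0810)
angular accel α = (-0.0250, 0.5257, 0.6050)
ω' = ω + α·dt = (0.8975, -1.4474, -0.7395)
2q̇ = q⊗(0,ω) = (1.0606605, -1.2020819, 1.0606605, -0.0707107)
q + ½dt·q⊗(0,ω), renormalized = (-0.6511, -0.0598, 0.7566, -0.0035)

p' = (-2.2900, 2.2300, 0.3000)
q' = (-0.6511, -0.0598, 0.7566, -0.0035)
v' = (-1.9850, 0.3875, -1.0275)
ω' = (0.8975, -1.4474, -0.7395)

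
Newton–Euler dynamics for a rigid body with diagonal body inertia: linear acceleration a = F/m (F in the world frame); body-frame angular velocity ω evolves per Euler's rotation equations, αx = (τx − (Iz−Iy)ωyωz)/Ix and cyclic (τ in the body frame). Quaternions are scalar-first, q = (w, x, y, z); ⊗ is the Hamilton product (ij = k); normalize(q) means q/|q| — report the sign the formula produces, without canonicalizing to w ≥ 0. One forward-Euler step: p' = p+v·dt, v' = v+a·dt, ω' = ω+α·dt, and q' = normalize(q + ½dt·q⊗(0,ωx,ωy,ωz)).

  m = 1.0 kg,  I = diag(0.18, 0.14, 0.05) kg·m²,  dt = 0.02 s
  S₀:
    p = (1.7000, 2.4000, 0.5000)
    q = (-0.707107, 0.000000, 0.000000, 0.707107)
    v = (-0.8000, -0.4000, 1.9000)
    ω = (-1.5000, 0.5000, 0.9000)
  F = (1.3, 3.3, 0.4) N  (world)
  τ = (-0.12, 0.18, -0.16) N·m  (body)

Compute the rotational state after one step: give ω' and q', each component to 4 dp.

ω' = (-1.5088, 0.5508, 0.8240)
q' = (-0.7134, 0.0071, -0.0141, 0.7006)

ω×(Iω) gyroscopic = (-0.0405, -0.1755, 0.0300)
angular accel α = (-0.4417, 2.5393, -3.8000)
new body rate ω' = (-1.5088, 0.5508, 0.8240)
q⊗(0,ω) = (-0.6363963, 0.7071070, -1.4142140, -0.6363963)
updated quaternion q' = (-0.7134, 0.0071, -0.0141, 0.7006)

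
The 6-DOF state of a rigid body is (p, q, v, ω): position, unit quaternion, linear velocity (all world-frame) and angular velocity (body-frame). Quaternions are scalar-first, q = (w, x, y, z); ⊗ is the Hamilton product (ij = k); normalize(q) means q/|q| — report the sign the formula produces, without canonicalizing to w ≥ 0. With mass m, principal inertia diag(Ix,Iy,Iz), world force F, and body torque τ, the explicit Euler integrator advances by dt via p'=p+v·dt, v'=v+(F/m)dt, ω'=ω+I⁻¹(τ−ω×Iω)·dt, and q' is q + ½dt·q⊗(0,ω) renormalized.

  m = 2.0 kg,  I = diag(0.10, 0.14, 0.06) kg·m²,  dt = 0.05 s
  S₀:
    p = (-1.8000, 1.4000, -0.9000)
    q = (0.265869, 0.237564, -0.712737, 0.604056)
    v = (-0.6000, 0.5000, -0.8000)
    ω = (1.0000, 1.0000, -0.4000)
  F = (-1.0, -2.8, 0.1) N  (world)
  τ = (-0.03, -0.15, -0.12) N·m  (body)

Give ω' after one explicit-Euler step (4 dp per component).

ω' = (0.9690, 0.9521, -0.5333)

gyro term ω×Iω = (0.0320, -0.0160, 0.0400)
angular accel α = (-0.6200, -0.9571, -2.6667)
ω + α·dt = (0.9690, 0.9521, -0.5333)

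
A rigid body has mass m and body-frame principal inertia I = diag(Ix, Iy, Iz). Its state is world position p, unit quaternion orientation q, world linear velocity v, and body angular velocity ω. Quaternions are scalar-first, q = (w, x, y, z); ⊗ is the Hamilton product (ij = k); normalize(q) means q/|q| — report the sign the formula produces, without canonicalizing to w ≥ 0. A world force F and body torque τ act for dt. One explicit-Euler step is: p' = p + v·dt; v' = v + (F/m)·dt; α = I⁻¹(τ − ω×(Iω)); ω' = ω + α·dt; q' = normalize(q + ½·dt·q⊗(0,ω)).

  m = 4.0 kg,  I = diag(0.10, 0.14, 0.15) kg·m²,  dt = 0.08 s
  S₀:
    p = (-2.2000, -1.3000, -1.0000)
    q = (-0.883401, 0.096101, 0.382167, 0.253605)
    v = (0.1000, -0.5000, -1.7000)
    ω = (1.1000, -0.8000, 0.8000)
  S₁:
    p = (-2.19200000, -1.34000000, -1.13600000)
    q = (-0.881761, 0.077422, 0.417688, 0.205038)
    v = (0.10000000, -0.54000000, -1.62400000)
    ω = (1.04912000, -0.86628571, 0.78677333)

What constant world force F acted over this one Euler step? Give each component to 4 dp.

velocity change Δv = (0.00000000, -0.04000000, 0.07600000)
m·(v₁−v₀)/dt = (0.0000, -2.0000, 3.8000)

F = (0.0000, -2.0000, 3.8000)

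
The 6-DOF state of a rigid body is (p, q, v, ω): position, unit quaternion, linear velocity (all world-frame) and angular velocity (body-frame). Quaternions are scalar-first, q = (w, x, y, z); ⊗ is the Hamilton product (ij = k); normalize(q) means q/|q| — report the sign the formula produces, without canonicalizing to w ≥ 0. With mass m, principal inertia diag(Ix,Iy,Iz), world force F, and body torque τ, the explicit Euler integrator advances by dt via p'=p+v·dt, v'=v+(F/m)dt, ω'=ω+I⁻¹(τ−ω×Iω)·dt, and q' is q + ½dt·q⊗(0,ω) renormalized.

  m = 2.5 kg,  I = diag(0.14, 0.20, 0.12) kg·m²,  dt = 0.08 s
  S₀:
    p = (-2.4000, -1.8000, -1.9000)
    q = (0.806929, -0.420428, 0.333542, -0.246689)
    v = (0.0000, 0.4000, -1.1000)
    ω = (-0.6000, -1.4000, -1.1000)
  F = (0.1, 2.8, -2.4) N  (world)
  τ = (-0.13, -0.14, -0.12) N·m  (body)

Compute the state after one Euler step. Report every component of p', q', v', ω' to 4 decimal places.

p' = (-2.4000, -1.7680, -1.9880)
q' = (0.8024, -0.4670, 0.2750, -0.2499)
v' = (0.0032, 0.4896, -1.1768)
ω' = (-0.6039, -1.4613, -1.2136)

angular accel α = (-0.0486, -0.7660, -1.4200)
ω + α·dt = (-0.6039, -1.4613, -1.2136)
2q̇ = q⊗(0,ω) = (-0.0566559, -1.1964182, -1.4441580, -0.0988975)
updated quaternion q' = (0.8024, -0.4670, 0.2750, -0.2499)
a = (0.0400, 1.1200, -0.9600)
p + v·dt = (-2.4000, -1.7680, -1.9880)
new velocity v' = (0.0032, 0.4896, -1.1768)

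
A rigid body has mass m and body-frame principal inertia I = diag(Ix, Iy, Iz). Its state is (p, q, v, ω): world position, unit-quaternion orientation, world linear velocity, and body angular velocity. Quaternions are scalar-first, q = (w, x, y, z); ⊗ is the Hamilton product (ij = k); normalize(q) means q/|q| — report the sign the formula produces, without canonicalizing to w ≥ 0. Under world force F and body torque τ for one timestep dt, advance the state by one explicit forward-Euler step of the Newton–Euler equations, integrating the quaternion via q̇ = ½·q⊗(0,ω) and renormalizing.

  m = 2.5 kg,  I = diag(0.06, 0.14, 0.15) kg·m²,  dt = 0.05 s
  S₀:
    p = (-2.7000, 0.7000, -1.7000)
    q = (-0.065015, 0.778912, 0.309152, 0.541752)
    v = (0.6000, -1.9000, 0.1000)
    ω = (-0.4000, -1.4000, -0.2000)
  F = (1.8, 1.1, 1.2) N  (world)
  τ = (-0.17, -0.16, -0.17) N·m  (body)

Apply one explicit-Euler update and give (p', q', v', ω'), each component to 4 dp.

gyro term ω×Iω = (0.0028, -0.0072, 0.0448)
α = I⁻¹(τ − ω×Iω) = (-2.8800, -1.0914, -1.4320)
ω' = ω + α·dt = (-0.5440, -1.4546, -0.2716)
Hamilton product q⊗(0,ω) = (0.8527280, 0.7226284, 0.0301026, -0.9538130)
q' = normalize(q + ½dt·q⊗(0,ω)) = (-0.0437, 0.7964, 0.3097, 0.5176)
linear accel F/m = (0.7200, 0.4400, 0.4800)
new position p' = (-2.6700, 0.6050, -1.6950)
v' = v + a·dt = (0.6360, -1.8780, 0.1240)

p' = (-2.6700, 0.6050, -1.6950)
q' = (-0.0437, 0.7964, 0.3097, 0.5176)
v' = (0.6360, -1.8780, 0.1240)
ω' = (-0.5440, -1.4546, -0.2716)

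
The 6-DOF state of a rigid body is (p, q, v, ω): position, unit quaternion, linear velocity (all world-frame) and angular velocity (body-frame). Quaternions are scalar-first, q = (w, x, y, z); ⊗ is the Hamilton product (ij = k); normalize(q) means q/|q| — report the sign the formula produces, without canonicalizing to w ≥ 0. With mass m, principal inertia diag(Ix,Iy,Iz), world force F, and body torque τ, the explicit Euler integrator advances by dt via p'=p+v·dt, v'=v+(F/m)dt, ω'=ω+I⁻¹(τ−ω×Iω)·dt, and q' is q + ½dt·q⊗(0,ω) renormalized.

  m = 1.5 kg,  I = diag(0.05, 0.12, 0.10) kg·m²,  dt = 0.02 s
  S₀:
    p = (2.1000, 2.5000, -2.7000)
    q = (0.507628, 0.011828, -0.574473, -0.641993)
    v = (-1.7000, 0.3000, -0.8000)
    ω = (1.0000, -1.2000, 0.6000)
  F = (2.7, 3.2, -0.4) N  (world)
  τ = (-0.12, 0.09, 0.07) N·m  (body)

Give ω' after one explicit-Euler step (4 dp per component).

ω' = (0.9462, -1.1800, 0.6308)

precession coupling ω×(Iω) = (0.0144, -0.0300, -0.0840)
α = I⁻¹(τ − ω×Iω) = (-2.6880, 1.0000, 1.5400)
new body rate ω' = (0.9462, -1.1800, 0.6308)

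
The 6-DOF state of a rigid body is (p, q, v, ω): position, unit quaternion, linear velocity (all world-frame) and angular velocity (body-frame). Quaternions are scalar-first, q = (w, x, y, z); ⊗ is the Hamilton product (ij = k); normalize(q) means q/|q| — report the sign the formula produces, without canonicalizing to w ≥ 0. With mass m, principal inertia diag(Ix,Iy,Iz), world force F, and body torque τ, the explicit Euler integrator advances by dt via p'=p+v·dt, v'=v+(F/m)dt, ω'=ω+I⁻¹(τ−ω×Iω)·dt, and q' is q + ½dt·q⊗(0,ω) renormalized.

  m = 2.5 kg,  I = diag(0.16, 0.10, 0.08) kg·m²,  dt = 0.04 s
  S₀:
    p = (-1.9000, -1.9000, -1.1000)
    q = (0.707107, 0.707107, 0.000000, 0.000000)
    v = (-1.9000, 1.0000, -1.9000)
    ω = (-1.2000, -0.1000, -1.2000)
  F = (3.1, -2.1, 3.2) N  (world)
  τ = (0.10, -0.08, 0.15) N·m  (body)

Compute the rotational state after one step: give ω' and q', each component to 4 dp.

ω' = (-1.1744, -0.1781, -1.1214)
q' = (0.7237, 0.6897, 0.0155, -0.0184)

angular accel α = (0.6400, -1.9520, 1.9650)
new body rate ω' = (-1.1744, -0.1781, -1.1214)
Hamilton product q⊗(0,ω) = (0.8485284, -0.8485284, 0.7778177, -0.9192391)
updated quaternion q' = (0.7237, 0.6897, 0.0155, -0.0184)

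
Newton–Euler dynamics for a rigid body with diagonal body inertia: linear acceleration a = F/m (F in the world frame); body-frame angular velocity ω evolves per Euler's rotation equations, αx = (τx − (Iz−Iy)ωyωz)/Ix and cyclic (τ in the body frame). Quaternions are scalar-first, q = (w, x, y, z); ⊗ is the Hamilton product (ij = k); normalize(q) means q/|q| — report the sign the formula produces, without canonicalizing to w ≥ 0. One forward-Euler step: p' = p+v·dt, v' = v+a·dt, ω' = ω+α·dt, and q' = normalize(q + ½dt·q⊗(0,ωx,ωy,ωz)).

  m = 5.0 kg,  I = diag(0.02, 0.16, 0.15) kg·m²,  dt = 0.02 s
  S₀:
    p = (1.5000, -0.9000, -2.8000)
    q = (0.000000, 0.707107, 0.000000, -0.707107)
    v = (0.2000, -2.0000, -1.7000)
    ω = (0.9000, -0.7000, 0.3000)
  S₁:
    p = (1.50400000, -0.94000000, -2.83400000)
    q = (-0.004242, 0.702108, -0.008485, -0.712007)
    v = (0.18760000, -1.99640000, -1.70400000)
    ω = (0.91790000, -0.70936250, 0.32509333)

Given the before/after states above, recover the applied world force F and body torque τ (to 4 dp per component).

F = (-3.1000, 0.9000, -1.0000)
τ = (0.0200, -0.1100, 0.1000)

ω₁ − ω₀ = (0.01790000, -0.00936250, 0.02509333)
gyro term ω₀×Iω₀ = (0.0021, -0.0351, -0.0882)
I·α + gyro = (0.0200, -0.1100, 0.1000)
Δv = v₁−v₀ = (-0.01240000, 0.00360000, -0.00400000)
applied force F = (-3.1000, 0.9000, -1.0000)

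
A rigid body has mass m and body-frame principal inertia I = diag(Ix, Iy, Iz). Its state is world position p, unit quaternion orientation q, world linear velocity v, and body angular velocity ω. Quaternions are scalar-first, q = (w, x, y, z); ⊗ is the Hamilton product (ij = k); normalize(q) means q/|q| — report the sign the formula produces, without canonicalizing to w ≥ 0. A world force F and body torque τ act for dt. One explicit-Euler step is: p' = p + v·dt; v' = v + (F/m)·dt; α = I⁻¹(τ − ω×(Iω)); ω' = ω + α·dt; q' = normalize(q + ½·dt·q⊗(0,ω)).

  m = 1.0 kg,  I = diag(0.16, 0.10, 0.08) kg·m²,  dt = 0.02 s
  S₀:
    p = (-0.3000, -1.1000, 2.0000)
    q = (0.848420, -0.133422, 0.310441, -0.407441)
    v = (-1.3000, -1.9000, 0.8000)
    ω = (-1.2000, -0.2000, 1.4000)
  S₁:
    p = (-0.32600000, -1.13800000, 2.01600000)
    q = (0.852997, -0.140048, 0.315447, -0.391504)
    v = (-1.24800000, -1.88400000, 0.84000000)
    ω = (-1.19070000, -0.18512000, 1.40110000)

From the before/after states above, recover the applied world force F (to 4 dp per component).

F = (2.6000, 0.8000, 2.0000)

v₁ − v₀ = (0.05200000, 0.01600000, 0.04000000)
F = m·Δv/dt = (2.6000, 0.8000, 2.0000)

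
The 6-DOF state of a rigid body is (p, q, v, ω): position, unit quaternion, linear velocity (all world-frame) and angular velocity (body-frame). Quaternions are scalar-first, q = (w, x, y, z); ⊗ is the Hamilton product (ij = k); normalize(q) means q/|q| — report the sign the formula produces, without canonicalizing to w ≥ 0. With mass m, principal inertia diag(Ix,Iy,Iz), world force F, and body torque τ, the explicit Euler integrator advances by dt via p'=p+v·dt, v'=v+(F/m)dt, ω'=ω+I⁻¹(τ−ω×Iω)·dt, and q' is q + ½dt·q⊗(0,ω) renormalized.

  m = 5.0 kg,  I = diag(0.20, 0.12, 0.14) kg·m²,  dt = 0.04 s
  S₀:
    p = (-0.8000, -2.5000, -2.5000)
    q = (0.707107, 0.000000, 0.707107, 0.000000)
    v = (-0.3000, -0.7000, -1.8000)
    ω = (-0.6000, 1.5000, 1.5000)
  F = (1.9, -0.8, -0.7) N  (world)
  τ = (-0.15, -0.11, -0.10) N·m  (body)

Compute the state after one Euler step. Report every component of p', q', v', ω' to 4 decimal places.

precession coupling ω×(Iω) = (0.0450, -0.0540, 0.0720)
angular accel α = (-0.9750, -0.4667, -1.2286)
ω + α·dt = (-0.6390, 1.4813, 1.4509)
q⊗(0,ω) = (-1.0606605, 0.6363963, 1.0606605, 1.4849247)
q' = normalize(q + ½dt·q⊗(0,ω)) = (0.6852, 0.0127, 0.7276, 0.0297)
a = (0.3800, -0.1600, -0.1400)
new position p' = (-0.8120, -2.5280, -2.5720)
v' = v + a·dt = (-0.2848, -0.7064, -1.8056)

p' = (-0.8120, -2.5280, -2.5720)
q' = (0.6852, 0.0127, 0.7276, 0.0297)
v' = (-0.2848, -0.7064, -1.8056)
ω' = (-0.6390, 1.4813, 1.4509)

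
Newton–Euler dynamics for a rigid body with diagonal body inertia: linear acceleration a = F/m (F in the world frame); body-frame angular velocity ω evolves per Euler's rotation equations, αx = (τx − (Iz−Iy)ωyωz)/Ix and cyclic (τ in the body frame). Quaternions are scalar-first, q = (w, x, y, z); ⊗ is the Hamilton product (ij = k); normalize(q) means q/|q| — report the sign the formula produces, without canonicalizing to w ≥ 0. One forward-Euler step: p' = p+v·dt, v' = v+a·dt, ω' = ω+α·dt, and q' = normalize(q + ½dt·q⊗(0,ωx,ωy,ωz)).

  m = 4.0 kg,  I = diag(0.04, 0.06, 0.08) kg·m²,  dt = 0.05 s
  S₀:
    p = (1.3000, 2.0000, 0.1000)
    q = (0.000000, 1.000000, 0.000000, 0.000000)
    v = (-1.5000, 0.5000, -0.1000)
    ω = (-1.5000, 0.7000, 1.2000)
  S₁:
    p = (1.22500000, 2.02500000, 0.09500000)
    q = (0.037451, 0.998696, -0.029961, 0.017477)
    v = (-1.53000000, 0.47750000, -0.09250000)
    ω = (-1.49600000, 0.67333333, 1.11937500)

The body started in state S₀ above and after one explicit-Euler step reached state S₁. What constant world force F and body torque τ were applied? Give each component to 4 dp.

F = (-2.4000, -1.8000, 0.6000)
τ = (0.0200, 0.0400, -0.1500)

Δω = ω₁−ω₀ = (0.00400000, -0.02666667, -0.08062500)
τ = I·(Δω/dt) + ω₀×(Iω₀) = (0.0200, 0.0400, -0.1500)
Δv = v₁−v₀ = (-0.03000000, -0.02250000, 0.00750000)
F = m·Δv/dt = (-2.4000, -1.8000, 0.6000)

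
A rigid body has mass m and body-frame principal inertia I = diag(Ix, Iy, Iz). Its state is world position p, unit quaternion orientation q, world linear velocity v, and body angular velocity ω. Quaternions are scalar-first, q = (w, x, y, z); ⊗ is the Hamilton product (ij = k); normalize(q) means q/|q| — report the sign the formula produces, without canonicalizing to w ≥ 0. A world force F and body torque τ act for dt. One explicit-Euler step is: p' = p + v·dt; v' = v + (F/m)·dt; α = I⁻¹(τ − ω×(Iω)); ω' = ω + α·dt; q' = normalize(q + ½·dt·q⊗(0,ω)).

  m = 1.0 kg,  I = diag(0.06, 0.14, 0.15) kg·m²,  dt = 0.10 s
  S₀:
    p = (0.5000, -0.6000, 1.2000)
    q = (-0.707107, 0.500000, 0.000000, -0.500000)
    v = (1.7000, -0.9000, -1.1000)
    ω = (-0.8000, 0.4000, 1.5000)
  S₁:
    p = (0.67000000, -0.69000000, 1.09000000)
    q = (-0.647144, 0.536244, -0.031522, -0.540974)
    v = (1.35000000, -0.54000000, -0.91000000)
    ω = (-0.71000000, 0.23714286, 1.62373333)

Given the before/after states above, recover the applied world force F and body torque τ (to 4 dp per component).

F = (-3.5000, 3.6000, 1.9000)
τ = (0.0600, -0.1200, 0.1600)

rate change Δω = (0.09000000, -0.16285714, 0.12373333)
τ = I·(Δω/dt) + ω₀×(Iω₀) = (0.0600, -0.1200, 0.1600)
Δv = v₁−v₀ = (-0.35000000, 0.36000000, 0.19000000)
applied force F = (-3.5000, 3.6000, 1.9000)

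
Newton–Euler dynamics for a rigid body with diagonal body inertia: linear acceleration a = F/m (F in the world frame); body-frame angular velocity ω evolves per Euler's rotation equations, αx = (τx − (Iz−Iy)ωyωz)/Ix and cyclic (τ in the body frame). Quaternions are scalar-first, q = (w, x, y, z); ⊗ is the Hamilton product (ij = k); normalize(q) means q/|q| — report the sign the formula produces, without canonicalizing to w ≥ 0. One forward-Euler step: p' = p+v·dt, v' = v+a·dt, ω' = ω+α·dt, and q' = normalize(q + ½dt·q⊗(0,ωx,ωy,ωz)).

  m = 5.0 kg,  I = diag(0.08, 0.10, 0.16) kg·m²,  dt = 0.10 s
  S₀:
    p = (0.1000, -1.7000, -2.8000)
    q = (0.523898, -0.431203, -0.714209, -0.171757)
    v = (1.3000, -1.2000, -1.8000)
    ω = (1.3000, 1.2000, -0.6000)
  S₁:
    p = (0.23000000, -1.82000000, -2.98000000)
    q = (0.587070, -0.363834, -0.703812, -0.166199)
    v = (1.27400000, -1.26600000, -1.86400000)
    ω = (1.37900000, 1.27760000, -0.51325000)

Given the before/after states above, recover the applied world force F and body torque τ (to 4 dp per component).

Δω = ω₁−ω₀ = (0.07900000, 0.07760000, 0.08675000)
ω₀×(Iω₀) = (-0.0432, 0.0624, 0.0312)
τ = I·(Δω/dt) + ω₀×(Iω₀) = (0.0200, 0.1400, 0.1700)
velocity change Δv = (-0.02600000, -0.06600000, -0.06400000)
applied force F = (-1.3000, -3.3000, -3.2000)

F = (-1.3000, -3.3000, -3.2000)
τ = (0.0200, 0.1400, 0.1700)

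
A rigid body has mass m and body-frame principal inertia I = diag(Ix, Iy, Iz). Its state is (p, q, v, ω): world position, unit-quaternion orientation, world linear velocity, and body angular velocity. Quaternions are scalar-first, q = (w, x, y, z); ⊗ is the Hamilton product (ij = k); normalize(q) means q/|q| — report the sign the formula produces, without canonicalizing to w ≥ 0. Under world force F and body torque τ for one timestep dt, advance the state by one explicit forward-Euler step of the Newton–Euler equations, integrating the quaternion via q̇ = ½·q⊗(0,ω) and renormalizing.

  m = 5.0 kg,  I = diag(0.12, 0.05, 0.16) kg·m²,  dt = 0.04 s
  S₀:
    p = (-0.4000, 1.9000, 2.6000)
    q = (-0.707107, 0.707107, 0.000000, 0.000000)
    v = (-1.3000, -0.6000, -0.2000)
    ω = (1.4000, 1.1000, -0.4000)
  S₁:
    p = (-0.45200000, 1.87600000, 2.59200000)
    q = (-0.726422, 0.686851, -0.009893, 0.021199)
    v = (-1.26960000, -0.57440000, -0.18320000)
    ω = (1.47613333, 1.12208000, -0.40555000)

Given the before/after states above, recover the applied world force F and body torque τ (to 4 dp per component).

F = (3.8000, 3.2000, 2.1000)
τ = (0.1800, 0.0500, -0.1300)

Δω = ω₁−ω₀ = (0.07613333, 0.02208000, -0.00555000)
τ = I·(Δω/dt) + ω₀×(Iω₀) = (0.1800, 0.0500, -0.1300)
Δv = v₁−v₀ = (0.03040000, 0.02560000, 0.01680000)
applied force F = (3.8000, 3.2000, 2.1000)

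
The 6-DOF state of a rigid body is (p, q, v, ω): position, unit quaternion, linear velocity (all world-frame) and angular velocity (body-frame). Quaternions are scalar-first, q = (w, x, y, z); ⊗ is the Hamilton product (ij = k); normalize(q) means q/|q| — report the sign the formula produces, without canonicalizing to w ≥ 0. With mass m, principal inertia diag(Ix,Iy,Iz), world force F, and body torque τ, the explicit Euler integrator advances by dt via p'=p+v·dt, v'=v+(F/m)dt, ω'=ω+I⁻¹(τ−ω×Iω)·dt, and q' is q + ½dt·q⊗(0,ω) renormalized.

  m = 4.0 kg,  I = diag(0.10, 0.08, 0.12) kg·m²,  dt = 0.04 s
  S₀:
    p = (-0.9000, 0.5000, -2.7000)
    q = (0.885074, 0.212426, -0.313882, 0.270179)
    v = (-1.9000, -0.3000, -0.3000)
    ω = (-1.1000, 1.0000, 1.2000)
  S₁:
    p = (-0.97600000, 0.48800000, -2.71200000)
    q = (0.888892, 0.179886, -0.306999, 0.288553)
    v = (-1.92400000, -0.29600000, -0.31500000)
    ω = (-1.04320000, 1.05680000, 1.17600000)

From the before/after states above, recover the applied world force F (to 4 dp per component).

Δv = v₁−v₀ = (-0.02400000, 0.00400000, -0.01500000)
m·(v₁−v₀)/dt = (-2.4000, 0.4000, -1.5000)

F = (-2.4000, 0.4000, -1.5000)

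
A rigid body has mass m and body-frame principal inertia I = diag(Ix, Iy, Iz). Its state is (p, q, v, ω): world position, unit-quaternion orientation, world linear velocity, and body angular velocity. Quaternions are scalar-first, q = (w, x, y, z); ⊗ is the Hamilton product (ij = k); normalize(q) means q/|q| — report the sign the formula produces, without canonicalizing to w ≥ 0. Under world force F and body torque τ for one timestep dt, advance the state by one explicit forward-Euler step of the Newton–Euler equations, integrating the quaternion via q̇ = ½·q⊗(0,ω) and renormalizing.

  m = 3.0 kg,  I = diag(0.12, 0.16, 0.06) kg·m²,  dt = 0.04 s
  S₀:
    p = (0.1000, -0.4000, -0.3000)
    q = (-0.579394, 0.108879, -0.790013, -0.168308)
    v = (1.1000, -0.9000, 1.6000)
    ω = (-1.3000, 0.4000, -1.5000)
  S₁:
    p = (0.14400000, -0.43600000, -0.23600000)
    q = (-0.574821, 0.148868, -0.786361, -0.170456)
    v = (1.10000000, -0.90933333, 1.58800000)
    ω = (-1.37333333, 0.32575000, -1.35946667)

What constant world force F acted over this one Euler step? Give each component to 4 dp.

velocity change Δv = (0.00000000, -0.00933333, -0.01200000)
m·(v₁−v₀)/dt = (0.0000, -0.7000, -0.9000)

F = (0.0000, -0.7000, -0.9000)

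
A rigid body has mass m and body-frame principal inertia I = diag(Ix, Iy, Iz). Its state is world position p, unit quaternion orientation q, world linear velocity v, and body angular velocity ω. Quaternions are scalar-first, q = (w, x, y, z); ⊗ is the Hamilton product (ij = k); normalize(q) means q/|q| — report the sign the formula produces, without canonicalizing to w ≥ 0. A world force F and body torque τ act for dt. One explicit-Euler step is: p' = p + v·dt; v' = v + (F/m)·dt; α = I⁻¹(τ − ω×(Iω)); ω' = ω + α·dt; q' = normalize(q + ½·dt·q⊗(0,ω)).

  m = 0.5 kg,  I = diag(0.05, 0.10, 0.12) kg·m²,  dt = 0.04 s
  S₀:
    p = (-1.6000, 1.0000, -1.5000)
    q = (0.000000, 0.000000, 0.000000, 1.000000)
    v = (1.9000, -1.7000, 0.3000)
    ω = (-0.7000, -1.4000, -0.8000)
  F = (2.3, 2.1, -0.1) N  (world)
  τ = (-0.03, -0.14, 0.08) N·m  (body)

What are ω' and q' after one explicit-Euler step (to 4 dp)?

ω' = (-0.7419, -1.4403, -0.7897)
q' = (0.0160, 0.0280, -0.0140, 0.9994)

ω×(Iω) gyroscopic = (0.0224, -0.0392, 0.0490)
(τ − ω×Iω)/I = (-1.0480, -1.0080, 0.2583)
ω' = ω + α·dt = (-0.7419, -1.4403, -0.7897)
Hamilton product q⊗(0,ω) = (0.8000000, 1.4000000, -0.7000000, 0.0000000)
updated quaternion q' = (0.0160, 0.0280, -0.0140, 0.9994)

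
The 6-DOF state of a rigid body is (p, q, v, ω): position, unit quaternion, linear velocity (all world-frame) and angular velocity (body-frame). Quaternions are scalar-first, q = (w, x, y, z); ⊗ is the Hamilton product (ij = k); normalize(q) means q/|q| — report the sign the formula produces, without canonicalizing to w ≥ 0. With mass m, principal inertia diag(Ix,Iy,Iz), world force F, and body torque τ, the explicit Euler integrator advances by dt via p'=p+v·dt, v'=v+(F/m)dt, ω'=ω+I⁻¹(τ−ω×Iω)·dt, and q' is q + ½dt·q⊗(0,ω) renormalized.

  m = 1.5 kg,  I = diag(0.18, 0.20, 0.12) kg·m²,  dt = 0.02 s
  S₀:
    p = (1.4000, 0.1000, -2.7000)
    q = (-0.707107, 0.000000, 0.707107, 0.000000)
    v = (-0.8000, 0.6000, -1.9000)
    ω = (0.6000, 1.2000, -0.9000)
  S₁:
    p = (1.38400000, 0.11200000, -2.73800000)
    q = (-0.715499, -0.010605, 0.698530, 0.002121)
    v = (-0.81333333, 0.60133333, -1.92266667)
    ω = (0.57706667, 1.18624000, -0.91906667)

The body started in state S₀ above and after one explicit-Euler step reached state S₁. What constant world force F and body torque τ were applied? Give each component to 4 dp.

F = (-1.0000, 0.1000, -1.7000)
τ = (-0.1200, -0.1700, -0.1000)

Δω = ω₁−ω₀ = (-0.02293333, -0.01376000, -0.01906667)
precession coupling = (0.0864, -0.0324, 0.0144)
applied torque τ = (-0.1200, -0.1700, -0.1000)
v₁ − v₀ = (-0.01333333, 0.00133333, -0.02266667)
m·(v₁−v₀)/dt = (-1.0000, 0.1000, -1.7000)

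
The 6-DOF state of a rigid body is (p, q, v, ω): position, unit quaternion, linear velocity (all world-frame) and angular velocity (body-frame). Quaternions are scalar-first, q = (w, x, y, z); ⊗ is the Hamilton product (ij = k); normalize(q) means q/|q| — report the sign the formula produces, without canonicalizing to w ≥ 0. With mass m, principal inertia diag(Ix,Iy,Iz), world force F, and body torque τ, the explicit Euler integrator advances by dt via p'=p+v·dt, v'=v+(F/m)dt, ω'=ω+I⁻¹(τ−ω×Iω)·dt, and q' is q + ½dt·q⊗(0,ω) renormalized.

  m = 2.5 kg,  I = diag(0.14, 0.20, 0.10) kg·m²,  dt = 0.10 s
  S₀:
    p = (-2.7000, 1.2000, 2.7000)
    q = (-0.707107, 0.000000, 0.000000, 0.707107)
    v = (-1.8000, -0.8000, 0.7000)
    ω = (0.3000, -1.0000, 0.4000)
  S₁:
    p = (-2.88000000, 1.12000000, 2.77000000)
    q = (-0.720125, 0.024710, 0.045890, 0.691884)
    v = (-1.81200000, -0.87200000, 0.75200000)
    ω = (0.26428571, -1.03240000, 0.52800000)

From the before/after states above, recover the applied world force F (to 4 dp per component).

velocity change Δv = (-0.01200000, -0.07200000, 0.05200000)
m·(v₁−v₀)/dt = (-0.3000, -1.8000, 1.3000)

F = (-0.3000, -1.8000, 1.3000)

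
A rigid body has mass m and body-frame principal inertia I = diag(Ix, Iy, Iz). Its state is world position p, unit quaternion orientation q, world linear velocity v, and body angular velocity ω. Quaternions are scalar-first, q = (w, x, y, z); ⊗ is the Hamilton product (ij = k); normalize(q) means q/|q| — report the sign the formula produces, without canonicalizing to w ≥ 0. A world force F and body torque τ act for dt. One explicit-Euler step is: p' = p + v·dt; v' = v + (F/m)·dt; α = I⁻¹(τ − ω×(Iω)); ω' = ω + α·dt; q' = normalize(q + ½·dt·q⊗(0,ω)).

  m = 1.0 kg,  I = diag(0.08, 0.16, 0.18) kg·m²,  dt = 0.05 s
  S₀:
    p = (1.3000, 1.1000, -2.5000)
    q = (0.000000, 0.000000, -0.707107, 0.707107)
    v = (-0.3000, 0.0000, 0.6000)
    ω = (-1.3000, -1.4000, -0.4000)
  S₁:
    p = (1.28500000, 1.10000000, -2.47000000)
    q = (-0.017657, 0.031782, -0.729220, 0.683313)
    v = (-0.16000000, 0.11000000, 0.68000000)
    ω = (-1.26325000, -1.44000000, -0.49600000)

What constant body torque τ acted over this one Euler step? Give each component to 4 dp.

τ = (0.0700, -0.1800, -0.2000)

Δω = ω₁−ω₀ = (0.03675000, -0.04000000, -0.09600000)
applied torque τ = (0.0700, -0.1800, -0.2000)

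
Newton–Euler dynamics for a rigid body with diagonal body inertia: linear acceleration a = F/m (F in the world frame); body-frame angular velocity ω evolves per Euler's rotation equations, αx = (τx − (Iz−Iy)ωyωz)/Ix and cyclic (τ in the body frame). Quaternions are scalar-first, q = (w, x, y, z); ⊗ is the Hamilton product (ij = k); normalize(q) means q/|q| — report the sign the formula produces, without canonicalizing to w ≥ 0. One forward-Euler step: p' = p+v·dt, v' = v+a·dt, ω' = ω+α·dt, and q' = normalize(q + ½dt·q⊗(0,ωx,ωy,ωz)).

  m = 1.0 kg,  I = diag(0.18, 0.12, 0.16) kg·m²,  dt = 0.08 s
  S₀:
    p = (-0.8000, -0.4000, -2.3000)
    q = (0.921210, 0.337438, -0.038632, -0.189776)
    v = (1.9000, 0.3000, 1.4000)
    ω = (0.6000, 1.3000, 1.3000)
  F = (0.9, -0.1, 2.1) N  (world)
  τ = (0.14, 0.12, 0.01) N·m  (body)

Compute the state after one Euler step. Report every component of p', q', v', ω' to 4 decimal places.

new position p' = (-0.6480, -0.3760, -2.1880)
new velocity v' = (1.9720, 0.2920, 1.5680)
precession coupling ω×(Iω) = (0.0676, 0.0156, -0.0468)
(τ − ω×Iω)/I = (0.4022, 0.8700, 0.3550)
new body rate ω' = (0.6322, 1.3696, 1.3284)
Hamilton product q⊗(0,ω) = (0.0944676, 0.7492132, 0.6450380, 1.6594216)
q + ½dt·q⊗(0,ω), renormalized = (0.9222, 0.3663, -0.0128, -0.1230)

p' = (-0.6480, -0.3760, -2.1880)
q' = (0.9222, 0.3663, -0.0128, -0.1230)
v' = (1.9720, 0.2920, 1.5680)
ω' = (0.6322, 1.3696, 1.3284)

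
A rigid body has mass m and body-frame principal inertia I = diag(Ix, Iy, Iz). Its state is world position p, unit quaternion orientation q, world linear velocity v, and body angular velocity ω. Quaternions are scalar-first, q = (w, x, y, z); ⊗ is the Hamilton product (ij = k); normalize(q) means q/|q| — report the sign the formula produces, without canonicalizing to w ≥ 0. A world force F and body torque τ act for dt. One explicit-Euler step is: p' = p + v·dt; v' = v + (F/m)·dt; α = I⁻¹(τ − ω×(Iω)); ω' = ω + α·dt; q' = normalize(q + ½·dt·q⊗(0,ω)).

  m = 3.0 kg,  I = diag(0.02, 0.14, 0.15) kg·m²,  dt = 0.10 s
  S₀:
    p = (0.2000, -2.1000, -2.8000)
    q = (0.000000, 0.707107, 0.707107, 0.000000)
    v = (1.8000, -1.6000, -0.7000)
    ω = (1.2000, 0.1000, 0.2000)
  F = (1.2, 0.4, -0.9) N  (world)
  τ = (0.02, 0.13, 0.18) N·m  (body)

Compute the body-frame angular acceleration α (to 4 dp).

gyro term ω×Iω = (0.0002, -0.0312, 0.0144)
(τ − ω×Iω)/I = (0.9900, 1.1514, 1.1040)

α = (0.9900, 1.1514, 1.1040)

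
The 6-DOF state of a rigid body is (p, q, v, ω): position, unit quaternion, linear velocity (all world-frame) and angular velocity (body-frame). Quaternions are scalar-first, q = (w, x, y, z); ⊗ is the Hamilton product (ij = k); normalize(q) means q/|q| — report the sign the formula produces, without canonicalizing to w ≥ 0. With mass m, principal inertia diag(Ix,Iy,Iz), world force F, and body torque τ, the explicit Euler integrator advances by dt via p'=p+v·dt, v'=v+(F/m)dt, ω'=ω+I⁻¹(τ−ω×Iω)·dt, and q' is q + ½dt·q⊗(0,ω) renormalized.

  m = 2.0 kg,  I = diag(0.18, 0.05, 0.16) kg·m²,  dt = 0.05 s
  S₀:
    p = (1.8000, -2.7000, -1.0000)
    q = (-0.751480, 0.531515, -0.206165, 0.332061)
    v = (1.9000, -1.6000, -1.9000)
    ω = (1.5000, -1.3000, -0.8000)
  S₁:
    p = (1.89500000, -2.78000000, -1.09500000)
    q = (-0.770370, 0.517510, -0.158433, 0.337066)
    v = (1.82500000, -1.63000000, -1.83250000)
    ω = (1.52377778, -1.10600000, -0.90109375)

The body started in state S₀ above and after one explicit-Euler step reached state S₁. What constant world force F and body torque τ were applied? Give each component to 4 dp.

F = (-3.0000, -1.2000, 2.7000)
τ = (0.2000, 0.1700, -0.0700)

v₁ − v₀ = (-0.07500000, -0.03000000, 0.06750000)
m·(v₁−v₀)/dt = (-3.0000, -1.2000, 2.7000)
ω₁ − ω₀ = (0.02377778, 0.19400000, -0.10109375)
precession coupling = (0.1144, -0.0240, 0.2535)
I·α + gyro = (0.2000, 0.1700, -0.0700)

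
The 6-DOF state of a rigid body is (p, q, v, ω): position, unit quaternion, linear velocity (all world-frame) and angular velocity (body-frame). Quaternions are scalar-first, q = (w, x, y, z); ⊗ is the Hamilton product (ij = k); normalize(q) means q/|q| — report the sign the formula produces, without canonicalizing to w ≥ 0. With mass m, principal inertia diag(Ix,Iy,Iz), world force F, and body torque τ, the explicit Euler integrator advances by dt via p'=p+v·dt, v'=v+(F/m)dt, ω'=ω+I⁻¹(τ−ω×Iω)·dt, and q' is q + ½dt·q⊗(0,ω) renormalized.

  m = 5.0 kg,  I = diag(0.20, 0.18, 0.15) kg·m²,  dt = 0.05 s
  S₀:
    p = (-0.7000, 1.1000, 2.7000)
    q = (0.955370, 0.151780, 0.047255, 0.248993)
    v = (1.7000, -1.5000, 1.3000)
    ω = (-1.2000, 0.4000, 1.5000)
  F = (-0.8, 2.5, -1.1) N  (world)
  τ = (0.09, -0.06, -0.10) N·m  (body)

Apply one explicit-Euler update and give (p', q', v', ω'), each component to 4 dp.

p' = (-0.6150, 1.0250, 2.7650)
q' = (0.9490, 0.1223, 0.0436, 0.2874)
v' = (1.6920, -1.4750, 1.2890)
ω' = (-1.1730, 0.4083, 1.4635)

α = I⁻¹(τ − ω×Iω) = (0.5400, 0.1667, -0.7307)
ω + α·dt = (-1.1730, 0.4083, 1.4635)
2q̇ = q⊗(0,ω) = (-0.2102555, -1.1751587, -0.1443136, 1.5504730)
q' = normalize(q + ½dt·q⊗(0,ω)) = (0.9490, 0.1223, 0.0436, 0.2874)
a = F/m = (-0.1600, 0.5000, -0.2200)
p + v·dt = (-0.6150, 1.0250, 2.7650)
new velocity v' = (1.6920, -1.4750, 1.2890)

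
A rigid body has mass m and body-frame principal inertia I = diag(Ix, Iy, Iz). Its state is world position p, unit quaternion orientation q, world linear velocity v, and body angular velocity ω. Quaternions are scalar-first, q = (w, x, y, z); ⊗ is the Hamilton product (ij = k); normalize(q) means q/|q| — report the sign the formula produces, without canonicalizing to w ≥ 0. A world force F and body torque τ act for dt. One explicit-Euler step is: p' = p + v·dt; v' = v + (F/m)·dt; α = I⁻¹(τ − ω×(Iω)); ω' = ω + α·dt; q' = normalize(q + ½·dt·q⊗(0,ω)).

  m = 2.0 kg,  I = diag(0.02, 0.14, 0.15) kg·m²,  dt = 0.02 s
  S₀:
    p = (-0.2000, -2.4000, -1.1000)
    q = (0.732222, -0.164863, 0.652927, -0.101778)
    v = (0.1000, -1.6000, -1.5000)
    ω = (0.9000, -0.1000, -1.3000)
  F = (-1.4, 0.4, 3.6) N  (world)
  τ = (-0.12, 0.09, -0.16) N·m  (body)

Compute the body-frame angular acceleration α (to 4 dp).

α = (-6.0650, -0.4436, -0.9947)

gyro term ω×Iω = (0.0013, 0.1521, -0.0108)
α = I⁻¹(τ − ω×Iω) = (-6.0650, -0.4436, -0.9947)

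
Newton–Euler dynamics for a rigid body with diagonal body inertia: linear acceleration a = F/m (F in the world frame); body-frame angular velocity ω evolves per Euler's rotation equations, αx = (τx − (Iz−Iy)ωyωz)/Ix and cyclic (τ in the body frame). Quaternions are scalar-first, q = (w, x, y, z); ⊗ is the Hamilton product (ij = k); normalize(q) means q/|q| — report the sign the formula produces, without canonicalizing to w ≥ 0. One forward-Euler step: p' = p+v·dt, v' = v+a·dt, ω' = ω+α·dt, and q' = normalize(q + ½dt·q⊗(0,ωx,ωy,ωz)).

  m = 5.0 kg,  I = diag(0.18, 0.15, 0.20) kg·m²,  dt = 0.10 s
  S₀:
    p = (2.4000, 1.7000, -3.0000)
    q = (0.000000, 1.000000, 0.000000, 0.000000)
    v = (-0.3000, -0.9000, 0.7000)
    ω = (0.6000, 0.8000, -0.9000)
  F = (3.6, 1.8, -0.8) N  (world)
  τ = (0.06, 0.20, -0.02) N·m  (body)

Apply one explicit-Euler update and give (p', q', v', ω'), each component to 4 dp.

p' = (2.3700, 1.6100, -2.9300)
q' = (-0.0299, 0.9977, 0.0449, 0.0399)
v' = (-0.2280, -0.8640, 0.6840)
ω' = (0.6533, 0.9261, -0.9028)

angular accel α = (0.5333, 1.2613, -0.0280)
ω' = ω + α·dt = (0.6533, 0.9261, -0.9028)
q⊗(0,ω) = (-0.6000000, 0.0000000, 0.9000000, 0.8000000)
q' = normalize(q + ½dt·q⊗(0,ω)) = (-0.0299, 0.9977, 0.0449, 0.0399)
new position p' = (2.3700, 1.6100, -2.9300)
v' = v + a·dt = (-0.2280, -0.8640, 0.6840)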